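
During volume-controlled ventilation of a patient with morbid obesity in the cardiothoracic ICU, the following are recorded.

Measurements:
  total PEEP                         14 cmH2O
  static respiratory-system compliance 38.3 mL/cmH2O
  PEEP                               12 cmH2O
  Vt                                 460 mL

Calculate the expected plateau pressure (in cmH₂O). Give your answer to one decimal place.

End-expiratory occlusion gives total PEEP = 14 cmH2O (intrinsic PEEP = 14 − 12 = 2). Use total PEEP for the elastic gradient.
Pplat = PEEPtotal + Vt / Cstat = 14 + 460 / 38.3 = 14 + 12.01 = 26.01 cmH2O.

26.0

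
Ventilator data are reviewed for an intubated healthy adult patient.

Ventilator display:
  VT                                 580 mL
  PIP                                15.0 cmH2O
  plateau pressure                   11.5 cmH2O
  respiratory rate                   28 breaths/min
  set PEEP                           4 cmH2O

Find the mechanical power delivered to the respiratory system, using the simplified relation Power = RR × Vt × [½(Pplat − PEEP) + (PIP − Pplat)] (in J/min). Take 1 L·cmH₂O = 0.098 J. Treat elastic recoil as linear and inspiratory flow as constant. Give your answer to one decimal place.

Per-breath work = Vt × [½(Pplat−PEEP) + (PIP−Pplat)] = 0.580 × [0.5×7.5 + 3.5] = 0.580 × 7.25 = 4.205 L·cmH2O.
Power = 28 × 4.205 = 117.74 L·cmH2O/min.
× 0.098 J/(L·cmH2O) → 11.539 J/min.

11.5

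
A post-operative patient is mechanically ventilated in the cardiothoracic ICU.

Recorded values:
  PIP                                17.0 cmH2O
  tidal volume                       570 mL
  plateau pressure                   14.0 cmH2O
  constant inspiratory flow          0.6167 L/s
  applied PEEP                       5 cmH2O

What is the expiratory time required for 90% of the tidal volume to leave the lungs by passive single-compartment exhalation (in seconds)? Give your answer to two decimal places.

R = (PIP − Pplat)/V̇ = (17.0 − 14.0) / 0.6167 = 3.0/0.6167 = 4.865 cmH2O·s/L.
C = Vt/(Pplat − PEEP) = 570.0 / (14.0 − 5) = 570.0/9.0 = 63.333 mL/cmH2O.
τ = R × C = 4.865 × 0.06333 L/cmH2O = 0.3081 s.
t = −τ·ln(1 − 0.90) = −0.3081·ln(0.1) = 0.7094 s.

0.71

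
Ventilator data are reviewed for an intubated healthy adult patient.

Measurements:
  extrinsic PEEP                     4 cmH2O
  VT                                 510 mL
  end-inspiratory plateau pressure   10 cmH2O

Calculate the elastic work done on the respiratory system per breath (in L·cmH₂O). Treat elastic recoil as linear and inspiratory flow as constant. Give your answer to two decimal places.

Elastic work ≈ ½ × (Pplat − PEEP) × Vt = 0.5 × (10 − 4) × 0.510 L = 0.5 × 6.0 × 0.510 = 1.53 L·cmH2O.

1.53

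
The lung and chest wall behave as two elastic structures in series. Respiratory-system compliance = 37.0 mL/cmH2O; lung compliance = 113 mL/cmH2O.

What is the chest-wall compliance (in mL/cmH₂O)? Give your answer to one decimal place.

55.0

1/Ccw = 1/Crs − 1/CL.
1/Ccw = 1/37.0 − 1/113 = 0.01818.
Ccw = 55.006 mL/cmH2O.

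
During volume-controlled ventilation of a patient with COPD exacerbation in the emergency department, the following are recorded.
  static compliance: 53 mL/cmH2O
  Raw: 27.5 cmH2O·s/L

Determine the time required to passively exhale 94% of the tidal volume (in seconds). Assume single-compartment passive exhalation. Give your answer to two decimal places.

4.10

τ = R × C = 27.5 × 53 mL/cmH2O = 27.5 × 0.053 L/cmH2O = 1.458 s.
Exhaled fraction f = 1 − e^(−t/τ) → t = −τ·ln(1 − f) = −1.458·ln(0.06) = 4.102 s.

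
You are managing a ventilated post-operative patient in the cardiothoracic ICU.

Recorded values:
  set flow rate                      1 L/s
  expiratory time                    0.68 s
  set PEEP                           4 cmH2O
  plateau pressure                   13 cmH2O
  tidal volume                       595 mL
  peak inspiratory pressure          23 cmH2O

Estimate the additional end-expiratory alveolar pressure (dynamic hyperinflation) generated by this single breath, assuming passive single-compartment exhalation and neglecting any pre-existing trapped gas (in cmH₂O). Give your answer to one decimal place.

3.2

R = (PIP − Pplat)/V̇ = (23 − 13) / 1 = 10.0/1 = 10.0 cmH2O·s/L.
C = Vt/(Pplat − PEEP) = 595.0 / (13 − 4) = 595.0/9.0 = 66.111 mL/cmH2O.
τ = R × C = 10.0 × 0.06611 L/cmH2O = 0.6611 s.
Fraction remaining = e^(−Te/τ) = e^(−0.68/0.6611) = 0.3575; trapped volume = 595.0 × 0.3575 = 212.71 mL.
Additional alveolar pressure from trapping ≈ V_trapped / C = 212.71 / 66.111 = 3.217 cmH2O.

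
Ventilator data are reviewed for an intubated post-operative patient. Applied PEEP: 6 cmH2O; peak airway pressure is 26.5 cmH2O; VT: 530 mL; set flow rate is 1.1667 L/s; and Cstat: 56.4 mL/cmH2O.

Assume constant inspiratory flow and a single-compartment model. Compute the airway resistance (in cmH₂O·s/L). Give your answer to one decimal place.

9.5

Equation of motion (constant flow): PIP = Vt/C + R·V̇ + PEEP.
R·V̇ = PIP − Vt/C − PEEP = 26.5 − 530/56.4 − 6 = 26.5 − 9.397 − 6 = 11.103 cmH2O.
R = 11.103 / 1.1667 = 9.517 cmH2O·s/L.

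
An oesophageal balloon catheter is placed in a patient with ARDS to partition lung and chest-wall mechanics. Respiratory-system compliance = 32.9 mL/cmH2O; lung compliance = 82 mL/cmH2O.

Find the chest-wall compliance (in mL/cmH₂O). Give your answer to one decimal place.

1/Ccw = 1/Crs − 1/CL.
1/Ccw = 1/32.9 − 1/82 = 0.0182.
Ccw = 54.945 mL/cmH2O.

54.9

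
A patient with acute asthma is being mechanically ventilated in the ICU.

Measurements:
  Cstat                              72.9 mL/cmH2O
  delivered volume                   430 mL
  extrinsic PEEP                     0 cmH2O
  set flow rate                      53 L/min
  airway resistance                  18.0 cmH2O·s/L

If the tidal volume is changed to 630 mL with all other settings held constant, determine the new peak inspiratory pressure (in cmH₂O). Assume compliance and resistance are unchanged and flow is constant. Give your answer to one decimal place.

Flow: 53 L/min ÷ 60 = 0.8833 L/s.
PIP = Vt/C + R·V̇ + PEEP (constant-flow equation of motion).
Only the elastic term changes: ΔPIP = ΔVt / C = (630 − 430) / 72.9 = 2.743 cmH2O.
Original PIP = 430/72.9 + 18.0×0.8833 + 0 = 21.798 cmH2O; new PIP = 21.798 + (2.743) = 24.541 cmH2O.

24.5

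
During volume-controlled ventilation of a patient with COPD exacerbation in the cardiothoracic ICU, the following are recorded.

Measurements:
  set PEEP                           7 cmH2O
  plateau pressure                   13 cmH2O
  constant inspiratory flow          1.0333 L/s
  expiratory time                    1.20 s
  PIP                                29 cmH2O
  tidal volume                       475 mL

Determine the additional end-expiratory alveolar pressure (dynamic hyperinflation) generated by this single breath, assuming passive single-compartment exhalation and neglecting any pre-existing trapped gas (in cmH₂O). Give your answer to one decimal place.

R = (PIP − Pplat)/V̇ = (29 − 13) / 1.0333 = 16.0/1.0333 = 15.484 cmH2O·s/L.
C = Vt/(Pplat − PEEP) = 475.0 / (13 − 7) = 475.0/6.0 = 79.167 mL/cmH2O.
τ = R × C = 15.484 × 0.07917 L/cmH2O = 1.226 s.
Fraction remaining = e^(−Te/τ) = e^(−1.20/1.226) = 0.3758; trapped volume = 475.0 × 0.3758 = 178.51 mL.
Additional alveolar pressure from trapping ≈ V_trapped / C = 178.51 / 79.167 = 2.255 cmH2O.

2.3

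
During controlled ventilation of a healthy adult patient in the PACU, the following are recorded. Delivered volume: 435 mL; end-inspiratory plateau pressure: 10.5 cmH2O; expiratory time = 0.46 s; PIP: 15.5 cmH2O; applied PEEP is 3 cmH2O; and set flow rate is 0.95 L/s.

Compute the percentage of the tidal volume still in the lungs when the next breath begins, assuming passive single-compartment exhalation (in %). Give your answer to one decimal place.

22.2

R = (PIP − Pplat)/V̇ = (15.5 − 10.5) / 0.95 = 5.0/0.95 = 5.263 cmH2O·s/L.
C = Vt/(Pplat − PEEP) = 435.0 / (10.5 − 3) = 435.0/7.5 = 58.0 mL/cmH2O.
τ = R × C = 5.263 × 0.058 L/cmH2O = 0.3053 s.
Fraction remaining at end-expiration = e^(−Te/τ) = e^(−0.46/0.3053) = 0.2216 → 22.16%.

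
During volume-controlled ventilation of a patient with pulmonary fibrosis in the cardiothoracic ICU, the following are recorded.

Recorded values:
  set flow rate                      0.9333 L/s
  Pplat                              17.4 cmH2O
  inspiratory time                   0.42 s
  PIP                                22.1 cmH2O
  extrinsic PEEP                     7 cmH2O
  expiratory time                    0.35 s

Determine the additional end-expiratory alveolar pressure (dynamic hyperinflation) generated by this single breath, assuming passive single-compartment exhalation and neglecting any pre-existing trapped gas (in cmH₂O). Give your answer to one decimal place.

1.6

Vt = flow × Ti = 0.9333 L/s × 0.42 s × 1000 mL/L = 391.99 mL.
R = (PIP − Pplat)/V̇ = (22.1 − 17.4) / 0.9333 = 4.7/0.9333 = 5.036 cmH2O·s/L.
C = Vt/(Pplat − PEEP) = 391.99 / (17.4 − 7) = 391.99/10.4 = 37.691 mL/cmH2O.
τ = R × C = 5.036 × 0.03769 L/cmH2O = 0.1898 s.
Fraction remaining = e^(−Te/τ) = e^(−0.35/0.1898) = 0.1582; trapped volume = 391.99 × 0.1582 = 62.013 mL.
Additional alveolar pressure from trapping ≈ V_trapped / C = 62.013 / 37.691 = 1.645 cmH2O.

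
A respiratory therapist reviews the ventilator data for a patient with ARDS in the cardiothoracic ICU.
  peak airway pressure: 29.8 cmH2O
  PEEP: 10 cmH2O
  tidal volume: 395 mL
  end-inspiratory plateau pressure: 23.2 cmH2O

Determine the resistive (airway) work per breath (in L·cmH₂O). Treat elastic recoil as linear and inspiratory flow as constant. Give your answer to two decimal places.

With constant inspiratory flow the resistive pressure is constant at PIP − Pplat = 29.8 − 23.2 = 6.6 cmH2O, so resistive work = 6.6 × 0.395 = 2.607 L·cmH2O.

2.61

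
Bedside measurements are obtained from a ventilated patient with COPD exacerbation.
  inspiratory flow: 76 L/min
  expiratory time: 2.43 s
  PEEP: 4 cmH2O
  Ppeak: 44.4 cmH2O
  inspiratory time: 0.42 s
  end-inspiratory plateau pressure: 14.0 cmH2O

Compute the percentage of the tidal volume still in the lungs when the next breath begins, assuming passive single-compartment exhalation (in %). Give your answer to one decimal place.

Flow: 76 L/min ÷ 60 = 1.2667 L/s.
Vt = flow × Ti = 1.2667 L/s × 0.42 s × 1000 mL/L = 532.01 mL.
R = (PIP − Pplat)/V̇ = (44.4 − 14.0) / 1.2667 = 30.4/1.2667 = 23.999 cmH2O·s/L.
C = Vt/(Pplat − PEEP) = 532.01 / (14.0 − 4) = 532.01/10.0 = 53.201 mL/cmH2O.
τ = R × C = 23.999 × 0.0532 L/cmH2O = 1.277 s.
Fraction remaining at end-expiration = e^(−Te/τ) = e^(−2.43/1.277) = 0.1491 → 14.91%.

14.9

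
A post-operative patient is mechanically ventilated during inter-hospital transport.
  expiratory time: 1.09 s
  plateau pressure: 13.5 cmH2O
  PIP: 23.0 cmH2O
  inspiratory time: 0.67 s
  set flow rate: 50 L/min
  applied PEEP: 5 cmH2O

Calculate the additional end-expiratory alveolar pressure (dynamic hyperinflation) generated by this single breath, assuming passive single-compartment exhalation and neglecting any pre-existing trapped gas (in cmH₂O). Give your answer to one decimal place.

Flow: 50 L/min ÷ 60 = 0.8333 L/s.
Vt = flow × Ti = 0.8333 L/s × 0.67 s × 1000 mL/L = 558.31 mL.
R = (PIP − Pplat)/V̇ = (23.0 − 13.5) / 0.8333 = 9.5/0.8333 = 11.4 cmH2O·s/L.
C = Vt/(Pplat − PEEP) = 558.31 / (13.5 − 5) = 558.31/8.5 = 65.684 mL/cmH2O.
τ = R × C = 11.4 × 0.06568 L/cmH2O = 0.7488 s.
Fraction remaining = e^(−Te/τ) = e^(−1.09/0.7488) = 0.2332; trapped volume = 558.31 × 0.2332 = 130.2 mL.
Additional alveolar pressure from trapping ≈ V_trapped / C = 130.2 / 65.684 = 1.982 cmH2O.

2.0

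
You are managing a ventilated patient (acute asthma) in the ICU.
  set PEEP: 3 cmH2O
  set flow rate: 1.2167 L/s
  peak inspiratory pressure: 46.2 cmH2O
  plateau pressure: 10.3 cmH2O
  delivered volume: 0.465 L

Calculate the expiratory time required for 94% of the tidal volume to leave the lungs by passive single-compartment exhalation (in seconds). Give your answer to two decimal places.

R = (PIP − Pplat)/V̇ = (46.2 − 10.3) / 1.2167 = 35.9/1.2167 = 29.506 cmH2O·s/L.
C = Vt/(Pplat − PEEP) = 465.0 / (10.3 − 3) = 465.0/7.3 = 63.699 mL/cmH2O.
τ = R × C = 29.506 × 0.0637 L/cmH2O = 1.88 s.
t = −τ·ln(1 − 0.94) = −1.88·ln(0.06) = 5.289 s.

5.29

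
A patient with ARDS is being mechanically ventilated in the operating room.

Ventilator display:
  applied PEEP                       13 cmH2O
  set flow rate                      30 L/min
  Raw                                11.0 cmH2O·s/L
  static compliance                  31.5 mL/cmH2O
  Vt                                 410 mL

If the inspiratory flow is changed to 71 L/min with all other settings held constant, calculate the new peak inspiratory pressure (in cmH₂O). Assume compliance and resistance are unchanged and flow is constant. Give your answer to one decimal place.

39.0

Flow: 30 L/min ÷ 60 = 0.5 L/s.
New flow: 71 L/min ÷ 60 = 1.1833 L/s.
PIP = Vt/C + R·V̇ + PEEP (constant-flow equation of motion).
Only the resistive term changes: ΔPIP = R × ΔV̇ = 11.0 × (1.1833 − 0.5) = 11.0 × 0.6833 = 7.516 cmH2O.
Original PIP = 410/31.5 + 11.0×0.5 + 13 = 31.516 cmH2O; new PIP = 31.516 + (7.516) = 39.032 cmH2O.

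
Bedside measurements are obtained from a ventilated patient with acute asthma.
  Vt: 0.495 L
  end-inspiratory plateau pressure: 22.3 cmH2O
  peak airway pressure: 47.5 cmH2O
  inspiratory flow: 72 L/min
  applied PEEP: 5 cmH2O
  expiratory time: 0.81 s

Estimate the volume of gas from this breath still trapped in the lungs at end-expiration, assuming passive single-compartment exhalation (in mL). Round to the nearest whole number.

Flow: 72 L/min ÷ 60 = 1.2 L/s.
R = (PIP − Pplat)/V̇ = (47.5 − 22.3) / 1.2 = 25.2/1.2 = 21.0 cmH2O·s/L.
C = Vt/(Pplat − PEEP) = 495.0 / (22.3 − 5) = 495.0/17.3 = 28.613 mL/cmH2O.
τ = R × C = 21.0 × 0.02861 L/cmH2O = 0.6008 s.
Fraction remaining = e^(−Te/τ) = e^(−0.81/0.6008) = 0.2597.
Trapped volume = 495.0 × 0.2597 = 128.55 mL.

129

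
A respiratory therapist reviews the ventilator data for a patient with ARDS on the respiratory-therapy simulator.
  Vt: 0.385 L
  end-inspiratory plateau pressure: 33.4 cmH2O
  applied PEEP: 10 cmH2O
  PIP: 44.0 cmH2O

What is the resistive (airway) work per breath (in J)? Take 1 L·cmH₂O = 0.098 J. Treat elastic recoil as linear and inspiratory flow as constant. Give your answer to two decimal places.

0.40

With constant inspiratory flow the resistive pressure is constant at PIP − Pplat = 44.0 − 33.4 = 10.6 cmH2O, so resistive work = 10.6 × 0.385 = 4.081 L·cmH2O.
× 0.098 J/(L·cmH2O) → 0.3999 J.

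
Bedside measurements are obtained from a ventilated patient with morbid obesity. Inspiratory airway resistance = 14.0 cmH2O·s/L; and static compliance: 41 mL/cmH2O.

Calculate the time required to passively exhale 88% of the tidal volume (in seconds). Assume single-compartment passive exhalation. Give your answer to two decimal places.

τ = R × C = 14.0 × 41 mL/cmH2O = 14.0 × 0.041 L/cmH2O = 0.574 s.
Exhaled fraction f = 1 − e^(−t/τ) → t = −τ·ln(1 − f) = −0.574·ln(0.12) = 1.217 s.

1.22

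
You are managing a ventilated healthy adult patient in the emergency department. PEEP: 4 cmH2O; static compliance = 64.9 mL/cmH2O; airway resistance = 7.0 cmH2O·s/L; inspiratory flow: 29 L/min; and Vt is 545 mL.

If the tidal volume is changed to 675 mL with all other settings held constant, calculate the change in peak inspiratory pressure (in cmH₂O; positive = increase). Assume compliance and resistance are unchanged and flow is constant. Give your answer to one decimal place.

PIP = Vt/C + R·V̇ + PEEP (constant-flow equation of motion).
Only the elastic term changes: ΔPIP = ΔVt / C = (675 − 545) / 64.9 = 2.003 cmH2O.

2.0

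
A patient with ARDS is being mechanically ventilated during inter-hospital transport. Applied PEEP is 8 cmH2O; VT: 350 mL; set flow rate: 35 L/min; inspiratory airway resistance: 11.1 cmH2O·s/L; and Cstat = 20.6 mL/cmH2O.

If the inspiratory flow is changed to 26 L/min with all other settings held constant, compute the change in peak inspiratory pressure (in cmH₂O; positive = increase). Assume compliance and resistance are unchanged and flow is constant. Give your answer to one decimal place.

-1.7

Flow: 35 L/min ÷ 60 = 0.5833 L/s.
New flow: 26 L/min ÷ 60 = 0.4333 L/s.
PIP = Vt/C + R·V̇ + PEEP (constant-flow equation of motion).
Only the resistive term changes: ΔPIP = R × ΔV̇ = 11.1 × (0.4333 − 0.5833) = 11.1 × -0.15 = -1.665 cmH2O.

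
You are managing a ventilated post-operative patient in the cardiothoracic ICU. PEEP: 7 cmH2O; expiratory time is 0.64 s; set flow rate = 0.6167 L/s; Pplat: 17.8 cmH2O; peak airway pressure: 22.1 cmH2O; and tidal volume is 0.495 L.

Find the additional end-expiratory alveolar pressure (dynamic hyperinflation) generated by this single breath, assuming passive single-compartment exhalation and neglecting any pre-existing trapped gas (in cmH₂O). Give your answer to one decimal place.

1.5

R = (PIP − Pplat)/V̇ = (22.1 − 17.8) / 0.6167 = 4.3/0.6167 = 6.973 cmH2O·s/L.
C = Vt/(Pplat − PEEP) = 495.0 / (17.8 − 7) = 495.0/10.8 = 45.833 mL/cmH2O.
τ = R × C = 6.973 × 0.04583 L/cmH2O = 0.3196 s.
Fraction remaining = e^(−Te/τ) = e^(−0.64/0.3196) = 0.135; trapped volume = 495.0 × 0.135 = 66.825 mL.
Additional alveolar pressure from trapping ≈ V_trapped / C = 66.825 / 45.833 = 1.458 cmH2O.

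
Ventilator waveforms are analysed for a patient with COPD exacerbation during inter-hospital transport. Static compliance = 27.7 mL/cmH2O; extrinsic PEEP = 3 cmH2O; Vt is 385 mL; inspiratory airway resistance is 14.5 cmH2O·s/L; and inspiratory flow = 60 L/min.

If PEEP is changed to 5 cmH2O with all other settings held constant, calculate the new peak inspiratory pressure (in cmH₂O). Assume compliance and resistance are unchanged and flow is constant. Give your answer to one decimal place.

Flow: 60 L/min ÷ 60 = 1 L/s.
PIP = Vt/C + R·V̇ + PEEP (constant-flow equation of motion).
Only the baseline term changes: ΔPIP = ΔPEEP = 5 − 3 = 2.0 cmH2O.
Original PIP = 385/27.7 + 14.5×1 + 3 = 31.399 cmH2O; new PIP = 31.399 + (2.0) = 33.399 cmH2O.

33.4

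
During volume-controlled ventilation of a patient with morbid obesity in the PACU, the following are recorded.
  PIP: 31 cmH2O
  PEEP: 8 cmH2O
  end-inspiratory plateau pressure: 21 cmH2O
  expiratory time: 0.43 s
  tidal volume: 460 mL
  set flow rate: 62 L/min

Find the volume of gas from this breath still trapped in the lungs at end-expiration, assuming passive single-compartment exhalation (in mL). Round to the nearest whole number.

Flow: 62 L/min ÷ 60 = 1.0333 L/s.
R = (PIP − Pplat)/V̇ = (31 − 21) / 1.0333 = 10.0/1.0333 = 9.678 cmH2O·s/L.
C = Vt/(Pplat − PEEP) = 460.0 / (21 − 8) = 460.0/13.0 = 35.385 mL/cmH2O.
τ = R × C = 9.678 × 0.03539 L/cmH2O = 0.3425 s.
Fraction remaining = e^(−Te/τ) = e^(−0.43/0.3425) = 0.2849.
Trapped volume = 460.0 × 0.2849 = 131.05 mL.

131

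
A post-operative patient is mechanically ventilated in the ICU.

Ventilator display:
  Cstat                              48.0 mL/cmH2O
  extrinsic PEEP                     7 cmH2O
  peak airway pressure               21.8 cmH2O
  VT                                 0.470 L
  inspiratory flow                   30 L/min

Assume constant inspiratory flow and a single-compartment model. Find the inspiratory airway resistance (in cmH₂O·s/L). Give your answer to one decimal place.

10.0

Flow: 30 L/min ÷ 60 = 0.5 L/s.
Equation of motion (constant flow): PIP = Vt/C + R·V̇ + PEEP.
R·V̇ = PIP − Vt/C − PEEP = 21.8 − 470/48.0 − 7 = 21.8 − 9.792 − 7 = 5.008 cmH2O.
R = 5.008 / 0.5 = 10.016 cmH2O·s/L.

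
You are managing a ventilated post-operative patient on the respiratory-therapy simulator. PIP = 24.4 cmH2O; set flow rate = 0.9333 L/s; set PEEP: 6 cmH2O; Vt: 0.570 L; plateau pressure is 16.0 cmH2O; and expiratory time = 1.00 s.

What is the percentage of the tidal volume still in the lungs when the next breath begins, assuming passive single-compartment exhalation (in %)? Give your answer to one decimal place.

R = (PIP − Pplat)/V̇ = (24.4 − 16.0) / 0.9333 = 8.4/0.9333 = 9.0 cmH2O·s/L.
C = Vt/(Pplat − PEEP) = 570.0 / (16.0 − 6) = 570.0/10.0 = 57.0 mL/cmH2O.
τ = R × C = 9.0 × 0.057 L/cmH2O = 0.513 s.
Fraction remaining at end-expiration = e^(−Te/τ) = e^(−1.00/0.513) = 0.1424 → 14.24%.

14.2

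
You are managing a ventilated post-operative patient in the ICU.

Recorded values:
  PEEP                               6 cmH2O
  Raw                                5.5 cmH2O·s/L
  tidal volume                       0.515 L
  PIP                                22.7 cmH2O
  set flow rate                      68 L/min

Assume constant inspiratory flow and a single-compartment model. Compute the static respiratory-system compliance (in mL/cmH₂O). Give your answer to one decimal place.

49.2

Flow: 68 L/min ÷ 60 = 1.1333 L/s.
Equation of motion (constant flow): PIP = Vt/C + R·V̇ + PEEP.
Vt/C = PIP − R·V̇ − PEEP = 22.7 − 5.5×1.1333 − 6 = 22.7 − 6.233 − 6 = 10.467 cmH2O.
C = Vt / 10.467 = 515 / 10.467 = 49.202 mL/cmH2O.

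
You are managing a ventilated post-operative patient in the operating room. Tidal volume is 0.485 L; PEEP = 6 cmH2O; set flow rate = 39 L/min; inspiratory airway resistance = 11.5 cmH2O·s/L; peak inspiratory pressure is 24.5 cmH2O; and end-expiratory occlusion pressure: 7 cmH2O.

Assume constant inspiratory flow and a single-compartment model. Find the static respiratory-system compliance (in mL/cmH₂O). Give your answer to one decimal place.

48.4

Flow: 39 L/min ÷ 60 = 0.65 L/s.
Total PEEP = 7 cmH2O (set 6 + intrinsic 1); this is the baseline alveolar pressure.
Equation of motion (constant flow): PIP = Vt/C + R·V̇ + PEEP.
Vt/C = PIP − R·V̇ − PEEP = 24.5 − 11.5×0.65 − 7 = 24.5 − 7.475 − 7 = 10.025 cmH2O.
C = Vt / 10.025 = 485 / 10.025 = 48.379 mL/cmH2O.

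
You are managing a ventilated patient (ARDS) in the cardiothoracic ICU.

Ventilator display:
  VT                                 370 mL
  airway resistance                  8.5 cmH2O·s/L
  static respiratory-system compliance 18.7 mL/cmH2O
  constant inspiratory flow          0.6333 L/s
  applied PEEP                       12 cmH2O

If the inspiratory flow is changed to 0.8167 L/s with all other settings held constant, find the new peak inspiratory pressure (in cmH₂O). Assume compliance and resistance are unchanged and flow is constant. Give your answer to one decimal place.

PIP = Vt/C + R·V̇ + PEEP (constant-flow equation of motion).
Only the resistive term changes: ΔPIP = R × ΔV̇ = 8.5 × (0.8167 − 0.6333) = 8.5 × 0.1834 = 1.559 cmH2O.
Original PIP = 370/18.7 + 8.5×0.6333 + 12 = 37.169 cmH2O; new PIP = 37.169 + (1.559) = 38.728 cmH2O.

38.7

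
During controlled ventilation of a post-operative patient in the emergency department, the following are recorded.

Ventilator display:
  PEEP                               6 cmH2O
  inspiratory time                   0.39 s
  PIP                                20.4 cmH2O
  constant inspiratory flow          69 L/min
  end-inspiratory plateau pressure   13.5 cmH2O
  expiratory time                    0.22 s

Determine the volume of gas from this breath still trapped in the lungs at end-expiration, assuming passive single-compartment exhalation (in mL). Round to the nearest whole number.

Flow: 69 L/min ÷ 60 = 1.15 L/s.
Vt = flow × Ti = 1.15 L/s × 0.39 s × 1000 mL/L = 448.5 mL.
R = (PIP − Pplat)/V̇ = (20.4 − 13.5) / 1.15 = 6.9/1.15 = 6.0 cmH2O·s/L.
C = Vt/(Pplat − PEEP) = 448.5 / (13.5 − 6) = 448.5/7.5 = 59.8 mL/cmH2O.
τ = R × C = 6.0 × 0.0598 L/cmH2O = 0.3588 s.
Fraction remaining = e^(−Te/τ) = e^(−0.22/0.3588) = 0.5416.
Trapped volume = 448.5 × 0.5416 = 242.91 mL.

243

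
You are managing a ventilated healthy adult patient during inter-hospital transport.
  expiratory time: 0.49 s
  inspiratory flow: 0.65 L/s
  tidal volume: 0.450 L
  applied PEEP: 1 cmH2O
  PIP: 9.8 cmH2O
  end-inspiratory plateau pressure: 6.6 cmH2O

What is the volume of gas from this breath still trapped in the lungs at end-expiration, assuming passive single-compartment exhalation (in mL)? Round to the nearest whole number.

R = (PIP − Pplat)/V̇ = (9.8 − 6.6) / 0.65 = 3.2/0.65 = 4.923 cmH2O·s/L.
C = Vt/(Pplat − PEEP) = 450.0 / (6.6 − 1) = 450.0/5.6 = 80.357 mL/cmH2O.
τ = R × C = 4.923 × 0.08036 L/cmH2O = 0.3956 s.
Fraction remaining = e^(−Te/τ) = e^(−0.49/0.3956) = 0.2898.
Trapped volume = 450.0 × 0.2898 = 130.41 mL.

130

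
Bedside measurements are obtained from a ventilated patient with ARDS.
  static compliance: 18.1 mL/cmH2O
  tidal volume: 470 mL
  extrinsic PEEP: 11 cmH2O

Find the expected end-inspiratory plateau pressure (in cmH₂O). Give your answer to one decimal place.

Pplat = PEEP + Vt / Cstat = 11 + 470 / 18.1 = 11 + 25.967 = 36.967 cmH2O.

37.0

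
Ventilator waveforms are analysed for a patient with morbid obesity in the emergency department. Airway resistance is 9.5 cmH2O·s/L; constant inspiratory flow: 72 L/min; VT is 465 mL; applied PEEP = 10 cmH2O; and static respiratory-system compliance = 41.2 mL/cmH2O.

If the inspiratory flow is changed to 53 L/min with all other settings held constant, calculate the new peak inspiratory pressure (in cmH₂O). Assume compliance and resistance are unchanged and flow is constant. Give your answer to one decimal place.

Flow: 72 L/min ÷ 60 = 1.2 L/s.
New flow: 53 L/min ÷ 60 = 0.8833 L/s.
PIP = Vt/C + R·V̇ + PEEP (constant-flow equation of motion).
Only the resistive term changes: ΔPIP = R × ΔV̇ = 9.5 × (0.8833 − 1.2) = 9.5 × -0.3167 = -3.009 cmH2O.
Original PIP = 465/41.2 + 9.5×1.2 + 10 = 32.686 cmH2O; new PIP = 32.686 + (-3.009) = 29.677 cmH2O.

29.7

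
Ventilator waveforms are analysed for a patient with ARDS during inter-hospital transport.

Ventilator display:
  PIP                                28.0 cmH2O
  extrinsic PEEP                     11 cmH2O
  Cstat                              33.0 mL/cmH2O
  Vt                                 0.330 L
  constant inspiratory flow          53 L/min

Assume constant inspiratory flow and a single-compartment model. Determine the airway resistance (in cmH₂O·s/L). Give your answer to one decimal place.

7.9

Flow: 53 L/min ÷ 60 = 0.8833 L/s.
Equation of motion (constant flow): PIP = Vt/C + R·V̇ + PEEP.
R·V̇ = PIP − Vt/C − PEEP = 28.0 − 330/33.0 − 11 = 28.0 − 10.0 − 11 = 7.0 cmH2O.
R = 7.0 / 0.8833 = 7.925 cmH2O·s/L.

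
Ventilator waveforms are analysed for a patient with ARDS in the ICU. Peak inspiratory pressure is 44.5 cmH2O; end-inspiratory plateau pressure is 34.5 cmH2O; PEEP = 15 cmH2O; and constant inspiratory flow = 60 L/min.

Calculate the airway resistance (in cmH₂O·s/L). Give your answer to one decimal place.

Flow: 60 L/min ÷ 60 = 1 L/s.
Raw = (PIP − Pplat) / flow = (44.5 − 34.5) / 1 = 10.0 / 1 = 10.0 cmH2O·s/L.

10.0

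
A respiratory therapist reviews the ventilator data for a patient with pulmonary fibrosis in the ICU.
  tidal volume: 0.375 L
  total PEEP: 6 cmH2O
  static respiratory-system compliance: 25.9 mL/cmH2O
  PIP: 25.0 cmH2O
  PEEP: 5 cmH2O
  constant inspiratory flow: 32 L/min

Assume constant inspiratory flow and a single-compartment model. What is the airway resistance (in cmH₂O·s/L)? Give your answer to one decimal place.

8.5

Flow: 32 L/min ÷ 60 = 0.5333 L/s.
Total PEEP = 6 cmH2O (set 5 + intrinsic 1); this is the baseline alveolar pressure.
Equation of motion (constant flow): PIP = Vt/C + R·V̇ + PEEP.
R·V̇ = PIP − Vt/C − PEEP = 25.0 − 375/25.9 − 6 = 25.0 − 14.479 − 6 = 4.521 cmH2O.
R = 4.521 / 0.5333 = 8.477 cmH2O·s/L.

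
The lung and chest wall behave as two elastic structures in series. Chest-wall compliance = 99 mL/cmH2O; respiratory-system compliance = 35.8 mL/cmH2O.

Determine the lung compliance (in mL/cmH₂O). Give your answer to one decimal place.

56.1

1/CL = 1/Crs − 1/Ccw.
1/CL = 1/35.8 − 1/99 = 0.01783.
CL = 56.085 mL/cmH2O.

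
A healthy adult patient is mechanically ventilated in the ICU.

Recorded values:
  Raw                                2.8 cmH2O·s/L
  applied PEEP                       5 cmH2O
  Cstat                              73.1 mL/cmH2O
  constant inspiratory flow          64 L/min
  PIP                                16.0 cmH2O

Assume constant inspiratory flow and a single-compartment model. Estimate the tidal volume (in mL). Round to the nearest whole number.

586

Flow: 64 L/min ÷ 60 = 1.0667 L/s.
Equation of motion (constant flow): PIP = Vt/C + R·V̇ + PEEP.
Vt/C = PIP − R·V̇ − PEEP = 16.0 − 2.987 − 5 = 8.013 cmH2O.
Vt = C × 8.013 = 73.1 × 8.013 = 585.75 mL.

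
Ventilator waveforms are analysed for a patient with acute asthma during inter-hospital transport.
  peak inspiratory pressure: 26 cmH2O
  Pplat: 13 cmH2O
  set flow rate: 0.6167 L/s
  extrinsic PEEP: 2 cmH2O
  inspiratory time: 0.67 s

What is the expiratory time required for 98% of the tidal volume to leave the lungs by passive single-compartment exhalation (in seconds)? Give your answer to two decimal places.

Vt = flow × Ti = 0.6167 L/s × 0.67 s × 1000 mL/L = 413.19 mL.
R = (PIP − Pplat)/V̇ = (26 − 13) / 0.6167 = 13.0/0.6167 = 21.08 cmH2O·s/L.
C = Vt/(Pplat − PEEP) = 413.19 / (13 − 2) = 413.19/11.0 = 37.563 mL/cmH2O.
τ = R × C = 21.08 × 0.03756 L/cmH2O = 0.7918 s.
t = −τ·ln(1 − 0.98) = −0.7918·ln(0.02) = 3.098 s.

3.10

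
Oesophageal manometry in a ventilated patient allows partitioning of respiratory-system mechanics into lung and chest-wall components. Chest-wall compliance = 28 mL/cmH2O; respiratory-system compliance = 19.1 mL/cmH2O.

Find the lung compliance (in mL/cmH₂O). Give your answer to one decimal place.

60.1

1/CL = 1/Crs − 1/Ccw.
1/CL = 1/19.1 − 1/28 = 0.01664.
CL = 60.096 mL/cmH2O.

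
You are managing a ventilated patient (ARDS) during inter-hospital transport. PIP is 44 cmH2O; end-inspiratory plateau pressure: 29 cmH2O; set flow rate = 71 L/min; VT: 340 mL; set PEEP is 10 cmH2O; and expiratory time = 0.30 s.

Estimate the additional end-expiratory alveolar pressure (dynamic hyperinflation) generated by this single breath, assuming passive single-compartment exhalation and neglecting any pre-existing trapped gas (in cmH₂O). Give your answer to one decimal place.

5.1

Flow: 71 L/min ÷ 60 = 1.1833 L/s.
R = (PIP − Pplat)/V̇ = (44 − 29) / 1.1833 = 15.0/1.1833 = 12.676 cmH2O·s/L.
C = Vt/(Pplat − PEEP) = 340.0 / (29 − 10) = 340.0/19.0 = 17.895 mL/cmH2O.
τ = R × C = 12.676 × 0.0179 L/cmH2O = 0.2269 s.
Fraction remaining = e^(−Te/τ) = e^(−0.30/0.2269) = 0.2666; trapped volume = 340.0 × 0.2666 = 90.644 mL.
Additional alveolar pressure from trapping ≈ V_trapped / C = 90.644 / 17.895 = 5.065 cmH2O.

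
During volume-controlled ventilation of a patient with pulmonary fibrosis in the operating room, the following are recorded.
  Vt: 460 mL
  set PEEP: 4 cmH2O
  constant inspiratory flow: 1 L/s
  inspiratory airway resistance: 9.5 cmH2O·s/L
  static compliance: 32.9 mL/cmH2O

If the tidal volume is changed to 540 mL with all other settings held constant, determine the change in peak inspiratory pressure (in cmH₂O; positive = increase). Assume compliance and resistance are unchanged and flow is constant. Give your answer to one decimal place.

PIP = Vt/C + R·V̇ + PEEP (constant-flow equation of motion).
Only the elastic term changes: ΔPIP = ΔVt / C = (540 − 460) / 32.9 = 2.432 cmH2O.

2.4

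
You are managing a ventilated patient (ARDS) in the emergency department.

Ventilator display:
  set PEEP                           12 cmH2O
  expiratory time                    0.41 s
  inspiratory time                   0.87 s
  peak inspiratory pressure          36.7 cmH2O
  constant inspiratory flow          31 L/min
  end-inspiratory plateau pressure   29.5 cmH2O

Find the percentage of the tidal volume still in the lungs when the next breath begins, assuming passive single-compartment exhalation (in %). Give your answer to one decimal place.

31.8

Flow: 31 L/min ÷ 60 = 0.5167 L/s.
Vt = flow × Ti = 0.5167 L/s × 0.87 s × 1000 mL/L = 449.53 mL.
R = (PIP − Pplat)/V̇ = (36.7 − 29.5) / 0.5167 = 7.2/0.5167 = 13.935 cmH2O·s/L.
C = Vt/(Pplat − PEEP) = 449.53 / (29.5 − 12) = 449.53/17.5 = 25.687 mL/cmH2O.
τ = R × C = 13.935 × 0.02569 L/cmH2O = 0.358 s.
Fraction remaining at end-expiration = e^(−Te/τ) = e^(−0.41/0.358) = 0.3181 → 31.81%.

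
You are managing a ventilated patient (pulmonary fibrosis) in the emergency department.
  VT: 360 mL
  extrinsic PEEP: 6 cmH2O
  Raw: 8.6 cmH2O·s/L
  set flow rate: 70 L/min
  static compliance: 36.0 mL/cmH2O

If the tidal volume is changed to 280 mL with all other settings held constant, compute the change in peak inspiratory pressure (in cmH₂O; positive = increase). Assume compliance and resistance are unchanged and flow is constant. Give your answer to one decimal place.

PIP = Vt/C + R·V̇ + PEEP (constant-flow equation of motion).
Only the elastic term changes: ΔPIP = ΔVt / C = (280 − 360) / 36.0 = -2.222 cmH2O.

-2.2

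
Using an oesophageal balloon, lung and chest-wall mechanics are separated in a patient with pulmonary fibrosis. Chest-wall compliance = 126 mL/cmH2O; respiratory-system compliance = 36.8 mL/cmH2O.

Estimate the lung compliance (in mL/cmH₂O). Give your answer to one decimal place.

1/CL = 1/Crs − 1/Ccw.
1/CL = 1/36.8 − 1/126 = 0.01924.
CL = 51.975 mL/cmH2O.

52.0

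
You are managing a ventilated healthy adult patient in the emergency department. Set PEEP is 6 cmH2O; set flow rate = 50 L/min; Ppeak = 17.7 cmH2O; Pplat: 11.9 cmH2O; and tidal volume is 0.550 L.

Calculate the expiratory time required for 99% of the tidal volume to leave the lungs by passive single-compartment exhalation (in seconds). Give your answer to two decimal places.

Flow: 50 L/min ÷ 60 = 0.8333 L/s.
R = (PIP − Pplat)/V̇ = (17.7 − 11.9) / 0.8333 = 5.8/0.8333 = 6.96 cmH2O·s/L.
C = Vt/(Pplat − PEEP) = 550.0 / (11.9 − 6) = 550.0/5.9 = 93.22 mL/cmH2O.
τ = R × C = 6.96 × 0.09322 L/cmH2O = 0.6488 s.
t = −τ·ln(1 − 0.99) = −0.6488·ln(0.01) = 2.988 s.

2.99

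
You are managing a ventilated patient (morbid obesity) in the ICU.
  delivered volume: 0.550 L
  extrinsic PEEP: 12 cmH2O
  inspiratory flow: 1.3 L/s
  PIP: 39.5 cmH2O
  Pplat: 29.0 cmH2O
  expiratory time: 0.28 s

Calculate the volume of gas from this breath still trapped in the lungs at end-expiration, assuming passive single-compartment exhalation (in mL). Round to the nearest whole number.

188

R = (PIP − Pplat)/V̇ = (39.5 − 29.0) / 1.3 = 10.5/1.3 = 8.077 cmH2O·s/L.
C = Vt/(Pplat − PEEP) = 550.0 / (29.0 − 12) = 550.0/17.0 = 32.353 mL/cmH2O.
τ = R × C = 8.077 × 0.03235 L/cmH2O = 0.2613 s.
Fraction remaining = e^(−Te/τ) = e^(−0.28/0.2613) = 0.3425.
Trapped volume = 550.0 × 0.3425 = 188.38 mL.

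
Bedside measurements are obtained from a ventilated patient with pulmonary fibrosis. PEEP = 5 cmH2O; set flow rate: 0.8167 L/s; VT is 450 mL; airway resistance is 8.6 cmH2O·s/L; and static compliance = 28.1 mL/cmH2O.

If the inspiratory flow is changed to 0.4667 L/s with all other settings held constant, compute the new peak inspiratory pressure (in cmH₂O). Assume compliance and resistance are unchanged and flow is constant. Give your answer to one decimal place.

PIP = Vt/C + R·V̇ + PEEP (constant-flow equation of motion).
Only the resistive term changes: ΔPIP = R × ΔV̇ = 8.6 × (0.4667 − 0.8167) = 8.6 × -0.35 = -3.01 cmH2O.
Original PIP = 450/28.1 + 8.6×0.8167 + 5 = 28.038 cmH2O; new PIP = 28.038 + (-3.01) = 25.028 cmH2O.

25.0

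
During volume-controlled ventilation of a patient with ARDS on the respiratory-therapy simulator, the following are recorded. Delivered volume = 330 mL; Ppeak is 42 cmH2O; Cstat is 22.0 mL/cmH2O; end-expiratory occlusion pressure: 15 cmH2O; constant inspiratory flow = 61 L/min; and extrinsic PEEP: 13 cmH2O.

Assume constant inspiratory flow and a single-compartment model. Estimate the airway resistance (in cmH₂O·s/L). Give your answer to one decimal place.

11.8

Flow: 61 L/min ÷ 60 = 1.0167 L/s.
Total PEEP = 15 cmH2O (set 13 + intrinsic 2); this is the baseline alveolar pressure.
Equation of motion (constant flow): PIP = Vt/C + R·V̇ + PEEP.
R·V̇ = PIP − Vt/C − PEEP = 42 − 330/22.0 − 15 = 42 − 15.0 − 15 = 12.0 cmH2O.
R = 12.0 / 1.0167 = 11.803 cmH2O·s/L.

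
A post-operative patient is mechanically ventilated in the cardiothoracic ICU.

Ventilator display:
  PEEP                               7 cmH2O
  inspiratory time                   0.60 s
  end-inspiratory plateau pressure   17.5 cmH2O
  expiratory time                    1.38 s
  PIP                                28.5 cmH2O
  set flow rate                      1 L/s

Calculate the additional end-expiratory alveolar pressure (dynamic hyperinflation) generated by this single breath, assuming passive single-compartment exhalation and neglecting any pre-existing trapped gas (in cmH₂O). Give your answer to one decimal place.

Vt = flow × Ti = 1 L/s × 0.60 s × 1000 mL/L = 600.0 mL.
R = (PIP − Pplat)/V̇ = (28.5 − 17.5) / 1 = 11.0/1 = 11.0 cmH2O·s/L.
C = Vt/(Pplat − PEEP) = 600.0 / (17.5 − 7) = 600.0/10.5 = 57.143 mL/cmH2O.
τ = R × C = 11.0 × 0.05714 L/cmH2O = 0.6285 s.
Fraction remaining = e^(−Te/τ) = e^(−1.38/0.6285) = 0.1113; trapped volume = 600.0 × 0.1113 = 66.78 mL.
Additional alveolar pressure from trapping ≈ V_trapped / C = 66.78 / 57.143 = 1.169 cmH2O.

1.2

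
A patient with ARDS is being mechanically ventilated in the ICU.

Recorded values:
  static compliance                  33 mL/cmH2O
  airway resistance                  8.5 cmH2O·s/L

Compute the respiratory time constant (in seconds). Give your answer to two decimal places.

τ = R × C = 8.5 × 33 mL/cmH2O = 8.5 × 0.033 L/cmH2O = 0.2805 s.

0.28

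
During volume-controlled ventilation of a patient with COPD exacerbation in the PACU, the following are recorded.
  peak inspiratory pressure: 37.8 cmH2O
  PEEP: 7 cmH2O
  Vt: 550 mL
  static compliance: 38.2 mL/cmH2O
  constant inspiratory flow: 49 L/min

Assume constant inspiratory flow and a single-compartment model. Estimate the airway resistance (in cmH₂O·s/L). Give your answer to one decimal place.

Flow: 49 L/min ÷ 60 = 0.8167 L/s.
Equation of motion (constant flow): PIP = Vt/C + R·V̇ + PEEP.
R·V̇ = PIP − Vt/C − PEEP = 37.8 − 550/38.2 − 7 = 37.8 − 14.398 − 7 = 16.402 cmH2O.
R = 16.402 / 0.8167 = 20.083 cmH2O·s/L.

20.1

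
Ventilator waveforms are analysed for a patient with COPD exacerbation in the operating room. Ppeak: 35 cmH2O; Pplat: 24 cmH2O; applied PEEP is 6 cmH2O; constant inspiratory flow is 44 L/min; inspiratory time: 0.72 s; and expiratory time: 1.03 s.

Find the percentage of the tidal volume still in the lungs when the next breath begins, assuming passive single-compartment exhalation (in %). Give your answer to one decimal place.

Flow: 44 L/min ÷ 60 = 0.7333 L/s.
Vt = flow × Ti = 0.7333 L/s × 0.72 s × 1000 mL/L = 527.98 mL.
R = (PIP − Pplat)/V̇ = (35 − 24) / 0.7333 = 11.0/0.7333 = 15.001 cmH2O·s/L.
C = Vt/(Pplat − PEEP) = 527.98 / (24 − 6) = 527.98/18.0 = 29.332 mL/cmH2O.
τ = R × C = 15.001 × 0.02933 L/cmH2O = 0.44 s.
Fraction remaining at end-expiration = e^(−Te/τ) = e^(−1.03/0.44) = 0.09624 → 9.624%.

9.6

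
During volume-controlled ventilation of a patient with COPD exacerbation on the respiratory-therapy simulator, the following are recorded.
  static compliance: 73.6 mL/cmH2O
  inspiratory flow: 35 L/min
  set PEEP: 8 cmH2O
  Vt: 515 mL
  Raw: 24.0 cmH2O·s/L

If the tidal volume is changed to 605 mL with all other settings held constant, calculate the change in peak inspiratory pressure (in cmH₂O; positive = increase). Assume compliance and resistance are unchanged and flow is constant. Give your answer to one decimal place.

PIP = Vt/C + R·V̇ + PEEP (constant-flow equation of motion).
Only the elastic term changes: ΔPIP = ΔVt / C = (605 − 515) / 73.6 = 1.223 cmH2O.

1.2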